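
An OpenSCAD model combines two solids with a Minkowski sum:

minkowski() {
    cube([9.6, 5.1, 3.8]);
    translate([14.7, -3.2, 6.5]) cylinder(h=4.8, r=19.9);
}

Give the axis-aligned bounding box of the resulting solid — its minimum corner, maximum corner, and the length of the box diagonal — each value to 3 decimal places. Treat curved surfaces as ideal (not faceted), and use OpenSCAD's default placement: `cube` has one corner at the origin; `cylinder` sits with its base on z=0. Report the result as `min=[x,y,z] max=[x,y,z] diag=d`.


A = translate([14.7, -3.2, 6.5]) cylinder(h=4.8, r=19.9) → bbox [-5.2,-23.1,6.5] .. [34.6,16.7,11.3]
B = cube([9.6, 5.1, 3.8]) → bbox [0,0,0] .. [9.6,5.1,3.8]
lo = A.lo+B.lo = [-5.2+0, -23.1+0, 6.5+0] = [-5.200,-23.100,6.500]
hi = A.hi+B.hi = [34.6+9.6, 16.7+5.1, 11.3+3.8] = [44.200,21.800,15.100]
diag = √(49.4²+44.9²+8.6²) = √4530.33 = 67.308

min=[-5.200,-23.100,6.500] max=[44.200,21.800,15.100] diag=67.308


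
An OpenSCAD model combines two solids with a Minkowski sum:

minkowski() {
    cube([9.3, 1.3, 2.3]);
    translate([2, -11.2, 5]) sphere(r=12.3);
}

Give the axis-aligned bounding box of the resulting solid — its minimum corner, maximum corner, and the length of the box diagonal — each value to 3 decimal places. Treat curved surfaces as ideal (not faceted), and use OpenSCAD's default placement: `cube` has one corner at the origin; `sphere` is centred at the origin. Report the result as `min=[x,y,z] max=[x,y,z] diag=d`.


min=[-10.300,-23.500,-7.300] max=[23.600,2.400,19.600] diag=50.434

A = translate([2, -11.2, 5]) sphere(r=12.3) → bbox [-10.3,-23.5,-7.3] .. [14.3,1.1,17.3]
B = cube([9.3, 1.3, 2.3]) → bbox [0,0,0] .. [9.3,1.3,2.3]
lo = A.lo+B.lo = [-10.3+0, -23.5+0, -7.3+0] = [-10.300,-23.500,-7.300]
hi = A.hi+B.hi = [14.3+9.3, 1.1+1.3, 17.3+2.3] = [23.600,2.400,19.600]
diag = √(33.9²+25.9²+26.9²) = √2543.63 = 50.434


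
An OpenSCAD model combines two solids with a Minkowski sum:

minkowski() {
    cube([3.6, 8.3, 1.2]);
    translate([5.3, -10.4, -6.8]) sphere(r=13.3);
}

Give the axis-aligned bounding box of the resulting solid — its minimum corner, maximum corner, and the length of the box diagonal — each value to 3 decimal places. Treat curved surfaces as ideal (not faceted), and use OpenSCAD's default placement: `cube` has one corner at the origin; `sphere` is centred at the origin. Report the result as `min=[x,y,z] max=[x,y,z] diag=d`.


A = translate([5.3, -10.4, -6.8]) sphere(r=13.3) → bbox [-8,-23.7,-20.1] .. [18.6,2.9,6.5]
B = cube([3.6, 8.3, 1.2]) → bbox [0,0,0] .. [3.6,8.3,1.2]
lo = A.lo+B.lo = [-8+0, -23.7+0, -20.1+0] = [-8.000,-23.700,-20.100]
hi = A.hi+B.hi = [18.6+3.6, 2.9+8.3, 6.5+1.2] = [22.200,11.200,7.700]
diag = √(30.2²+34.9²+27.8²) = √2902.89 = 53.878

min=[-8.000,-23.700,-20.100] max=[22.200,11.200,7.700] diag=53.878


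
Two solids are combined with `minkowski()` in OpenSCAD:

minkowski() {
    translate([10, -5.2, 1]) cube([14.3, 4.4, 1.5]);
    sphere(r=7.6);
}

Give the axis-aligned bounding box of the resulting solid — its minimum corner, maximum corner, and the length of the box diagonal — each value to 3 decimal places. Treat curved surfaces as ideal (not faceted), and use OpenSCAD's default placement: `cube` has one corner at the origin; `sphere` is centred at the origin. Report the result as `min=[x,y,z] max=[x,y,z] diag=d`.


min=[2.400,-12.800,-6.600] max=[31.900,6.800,10.100] diag=39.157

A = translate([10, -5.2, 1]) cube([14.3, 4.4, 1.5]) → bbox [10,-5.2,1] .. [24.3,-0.8,2.5]
B = sphere(r=7.6) → bbox [-7.6,-7.6,-7.6] .. [7.6,7.6,7.6]
lo = A.lo+B.lo = [10-7.6, -5.2-7.6, 1-7.6] = [2.400,-12.800,-6.600]
hi = A.hi+B.hi = [24.3+7.6, -0.8+7.6, 2.5+7.6] = [31.900,6.800,10.100]
diag = √(29.5²+19.6²+16.7²) = √1533.3 = 39.157


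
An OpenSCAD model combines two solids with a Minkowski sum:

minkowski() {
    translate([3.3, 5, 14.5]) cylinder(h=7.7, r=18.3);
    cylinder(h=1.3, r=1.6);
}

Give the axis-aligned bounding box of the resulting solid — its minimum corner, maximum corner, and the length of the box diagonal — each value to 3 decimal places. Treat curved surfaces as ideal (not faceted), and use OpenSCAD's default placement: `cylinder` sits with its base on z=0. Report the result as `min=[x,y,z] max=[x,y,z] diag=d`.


A = translate([3.3, 5, 14.5]) cylinder(h=7.7, r=18.3) → bbox [-15,-13.3,14.5] .. [21.6,23.3,22.2]
B = cylinder(h=1.3, r=1.6) → bbox [-1.6,-1.6,0] .. [1.6,1.6,1.3]
lo = A.lo+B.lo = [-15-1.6, -13.3-1.6, 14.5+0] = [-16.600,-14.900,14.500]
hi = A.hi+B.hi = [21.6+1.6, 23.3+1.6, 22.2+1.3] = [23.200,24.900,23.500]
diag = √(39.8²+39.8²+9²) = √3249.08 = 57.001

min=[-16.600,-14.900,14.500] max=[23.200,24.900,23.500] diag=57.001


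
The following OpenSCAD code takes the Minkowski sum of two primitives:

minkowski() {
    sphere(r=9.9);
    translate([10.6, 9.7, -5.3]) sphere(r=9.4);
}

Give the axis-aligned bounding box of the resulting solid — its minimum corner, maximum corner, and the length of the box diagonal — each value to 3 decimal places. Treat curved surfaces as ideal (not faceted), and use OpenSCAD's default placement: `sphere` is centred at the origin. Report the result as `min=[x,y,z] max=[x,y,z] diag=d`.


min=[-8.700,-9.600,-24.600] max=[29.900,29.000,14.000] diag=66.857

A = translate([10.6, 9.7, -5.3]) sphere(r=9.4) → bbox [1.2,0.3,-14.7] .. [20,19.1,4.1]
B = sphere(r=9.9) → bbox [-9.9,-9.9,-9.9] .. [9.9,9.9,9.9]
lo = A.lo+B.lo = [1.2-9.9, 0.3-9.9, -14.7-9.9] = [-8.700,-9.600,-24.600]
hi = A.hi+B.hi = [20+9.9, 19.1+9.9, 4.1+9.9] = [29.900,29.000,14.000]
diag = √(38.6²+38.6²+38.6²) = √4469.88 = 66.857


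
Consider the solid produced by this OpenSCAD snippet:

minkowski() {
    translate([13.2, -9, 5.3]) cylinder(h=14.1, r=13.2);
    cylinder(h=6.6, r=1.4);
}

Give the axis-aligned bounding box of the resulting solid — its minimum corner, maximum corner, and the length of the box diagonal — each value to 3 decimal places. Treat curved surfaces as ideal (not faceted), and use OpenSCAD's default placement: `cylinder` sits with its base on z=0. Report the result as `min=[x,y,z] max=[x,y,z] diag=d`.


A = translate([13.2, -9, 5.3]) cylinder(h=14.1, r=13.2) → bbox [0,-22.2,5.3] .. [26.4,4.2,19.4]
B = cylinder(h=6.6, r=1.4) → bbox [-1.4,-1.4,0] .. [1.4,1.4,6.6]
lo = A.lo+B.lo = [0-1.4, -22.2-1.4, 5.3+0] = [-1.400,-23.600,5.300]
hi = A.hi+B.hi = [26.4+1.4, 4.2+1.4, 19.4+6.6] = [27.800,5.600,26.000]
diag = √(29.2²+29.2²+20.7²) = √2133.77 = 46.193

min=[-1.400,-23.600,5.300] max=[27.800,5.600,26.000] diag=46.193


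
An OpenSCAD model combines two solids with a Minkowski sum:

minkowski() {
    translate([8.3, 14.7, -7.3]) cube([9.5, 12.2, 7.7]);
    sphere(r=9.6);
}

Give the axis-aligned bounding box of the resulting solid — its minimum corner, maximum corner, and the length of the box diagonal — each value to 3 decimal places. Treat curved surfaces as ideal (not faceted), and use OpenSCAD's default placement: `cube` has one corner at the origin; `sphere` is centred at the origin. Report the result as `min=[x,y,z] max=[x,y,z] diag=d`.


A = translate([8.3, 14.7, -7.3]) cube([9.5, 12.2, 7.7]) → bbox [8.3,14.7,-7.3] .. [17.8,26.9,0.4]
B = sphere(r=9.6) → bbox [-9.6,-9.6,-9.6] .. [9.6,9.6,9.6]
lo = A.lo+B.lo = [8.3-9.6, 14.7-9.6, -7.3-9.6] = [-1.300,5.100,-16.900]
hi = A.hi+B.hi = [17.8+9.6, 26.9+9.6, 0.4+9.6] = [27.400,36.500,10.000]
diag = √(28.7²+31.4²+26.9²) = √2533.26 = 50.332

min=[-1.300,5.100,-16.900] max=[27.400,36.500,10.000] diag=50.332


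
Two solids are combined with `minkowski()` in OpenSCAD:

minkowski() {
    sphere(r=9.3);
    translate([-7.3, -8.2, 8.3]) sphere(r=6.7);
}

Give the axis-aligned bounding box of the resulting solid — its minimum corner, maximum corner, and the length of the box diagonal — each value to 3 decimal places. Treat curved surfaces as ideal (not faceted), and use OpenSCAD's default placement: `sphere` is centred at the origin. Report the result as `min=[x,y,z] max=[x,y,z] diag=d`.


A = translate([-7.3, -8.2, 8.3]) sphere(r=6.7) → bbox [-14,-14.9,1.6] .. [-0.6,-1.5,15]
B = sphere(r=9.3) → bbox [-9.3,-9.3,-9.3] .. [9.3,9.3,9.3]
lo = A.lo+B.lo = [-14-9.3, -14.9-9.3, 1.6-9.3] = [-23.300,-24.200,-7.700]
hi = A.hi+B.hi = [-0.6+9.3, -1.5+9.3, 15+9.3] = [8.700,7.800,24.300]
diag = √(32²+32²+32²) = √3072 = 55.426

min=[-23.300,-24.200,-7.700] max=[8.700,7.800,24.300] diag=55.426


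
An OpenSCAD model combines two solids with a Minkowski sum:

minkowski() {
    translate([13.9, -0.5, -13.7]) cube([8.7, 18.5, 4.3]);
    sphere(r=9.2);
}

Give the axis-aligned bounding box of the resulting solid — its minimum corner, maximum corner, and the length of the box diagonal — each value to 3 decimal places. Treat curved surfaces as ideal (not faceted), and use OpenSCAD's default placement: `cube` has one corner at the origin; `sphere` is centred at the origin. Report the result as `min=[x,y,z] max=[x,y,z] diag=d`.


A = translate([13.9, -0.5, -13.7]) cube([8.7, 18.5, 4.3]) → bbox [13.9,-0.5,-13.7] .. [22.6,18,-9.4]
B = sphere(r=9.2) → bbox [-9.2,-9.2,-9.2] .. [9.2,9.2,9.2]
lo = A.lo+B.lo = [13.9-9.2, -0.5-9.2, -13.7-9.2] = [4.700,-9.700,-22.900]
hi = A.hi+B.hi = [22.6+9.2, 18+9.2, -9.4+9.2] = [31.800,27.200,-0.200]
diag = √(27.1²+36.9²+22.7²) = √2611.31 = 51.101

min=[4.700,-9.700,-22.900] max=[31.800,27.200,-0.200] diag=51.101


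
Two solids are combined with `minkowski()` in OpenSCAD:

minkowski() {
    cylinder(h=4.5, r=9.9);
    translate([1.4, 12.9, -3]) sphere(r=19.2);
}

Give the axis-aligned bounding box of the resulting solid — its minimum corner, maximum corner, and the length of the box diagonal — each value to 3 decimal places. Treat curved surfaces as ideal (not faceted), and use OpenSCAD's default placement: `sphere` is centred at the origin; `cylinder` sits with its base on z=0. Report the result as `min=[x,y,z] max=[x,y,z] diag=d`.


A = translate([1.4, 12.9, -3]) sphere(r=19.2) → bbox [-17.8,-6.3,-22.2] .. [20.6,32.1,16.2]
B = cylinder(h=4.5, r=9.9) → bbox [-9.9,-9.9,0] .. [9.9,9.9,4.5]
lo = A.lo+B.lo = [-17.8-9.9, -6.3-9.9, -22.2+0] = [-27.700,-16.200,-22.200]
hi = A.hi+B.hi = [20.6+9.9, 32.1+9.9, 16.2+4.5] = [30.500,42.000,20.700]
diag = √(58.2²+58.2²+42.9²) = √8614.89 = 92.816

min=[-27.700,-16.200,-22.200] max=[30.500,42.000,20.700] diag=92.816


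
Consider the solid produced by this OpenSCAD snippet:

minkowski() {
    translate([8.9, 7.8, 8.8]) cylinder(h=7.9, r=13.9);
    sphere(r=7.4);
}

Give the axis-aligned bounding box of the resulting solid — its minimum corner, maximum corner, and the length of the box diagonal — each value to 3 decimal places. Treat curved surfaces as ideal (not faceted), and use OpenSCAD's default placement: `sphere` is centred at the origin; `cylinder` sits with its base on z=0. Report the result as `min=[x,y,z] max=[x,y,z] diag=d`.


A = translate([8.9, 7.8, 8.8]) cylinder(h=7.9, r=13.9) → bbox [-5,-6.1,8.8] .. [22.8,21.7,16.7]
B = sphere(r=7.4) → bbox [-7.4,-7.4,-7.4] .. [7.4,7.4,7.4]
lo = A.lo+B.lo = [-5-7.4, -6.1-7.4, 8.8-7.4] = [-12.400,-13.500,1.400]
hi = A.hi+B.hi = [22.8+7.4, 21.7+7.4, 16.7+7.4] = [30.200,29.100,24.100]
diag = √(42.6²+42.6²+22.7²) = √4144.81 = 64.380

min=[-12.400,-13.500,1.400] max=[30.200,29.100,24.100] diag=64.380


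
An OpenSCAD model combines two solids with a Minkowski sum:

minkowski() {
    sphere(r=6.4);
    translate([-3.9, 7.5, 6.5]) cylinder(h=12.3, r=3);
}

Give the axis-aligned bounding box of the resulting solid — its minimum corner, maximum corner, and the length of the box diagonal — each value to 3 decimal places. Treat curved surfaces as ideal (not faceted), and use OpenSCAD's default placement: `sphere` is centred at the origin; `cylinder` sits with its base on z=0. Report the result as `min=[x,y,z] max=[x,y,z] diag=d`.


min=[-13.300,-1.900,0.100] max=[5.500,16.900,25.200] diag=36.564

A = translate([-3.9, 7.5, 6.5]) cylinder(h=12.3, r=3) → bbox [-6.9,4.5,6.5] .. [-0.9,10.5,18.8]
B = sphere(r=6.4) → bbox [-6.4,-6.4,-6.4] .. [6.4,6.4,6.4]
lo = A.lo+B.lo = [-6.9-6.4, 4.5-6.4, 6.5-6.4] = [-13.300,-1.900,0.100]
hi = A.hi+B.hi = [-0.9+6.4, 10.5+6.4, 18.8+6.4] = [5.500,16.900,25.200]
diag = √(18.8²+18.8²+25.1²) = √1336.89 = 36.564


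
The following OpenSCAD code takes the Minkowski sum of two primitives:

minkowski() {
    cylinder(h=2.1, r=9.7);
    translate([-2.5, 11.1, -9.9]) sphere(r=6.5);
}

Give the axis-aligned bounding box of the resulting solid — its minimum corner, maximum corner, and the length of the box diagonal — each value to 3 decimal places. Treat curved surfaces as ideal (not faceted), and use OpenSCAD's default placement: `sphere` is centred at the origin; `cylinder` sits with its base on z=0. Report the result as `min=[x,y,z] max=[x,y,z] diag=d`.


min=[-18.700,-5.100,-16.400] max=[13.700,27.300,-1.300] diag=48.244

A = translate([-2.5, 11.1, -9.9]) sphere(r=6.5) → bbox [-9,4.6,-16.4] .. [4,17.6,-3.4]
B = cylinder(h=2.1, r=9.7) → bbox [-9.7,-9.7,0] .. [9.7,9.7,2.1]
lo = A.lo+B.lo = [-9-9.7, 4.6-9.7, -16.4+0] = [-18.700,-5.100,-16.400]
hi = A.hi+B.hi = [4+9.7, 17.6+9.7, -3.4+2.1] = [13.700,27.300,-1.300]
diag = √(32.4²+32.4²+15.1²) = √2327.53 = 48.244


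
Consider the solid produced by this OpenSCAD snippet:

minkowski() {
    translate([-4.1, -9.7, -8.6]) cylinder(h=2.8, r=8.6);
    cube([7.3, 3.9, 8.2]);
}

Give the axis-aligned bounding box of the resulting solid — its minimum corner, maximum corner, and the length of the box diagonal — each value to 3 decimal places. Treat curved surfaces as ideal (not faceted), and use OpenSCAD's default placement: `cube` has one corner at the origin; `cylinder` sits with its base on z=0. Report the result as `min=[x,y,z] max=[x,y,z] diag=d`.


A = translate([-4.1, -9.7, -8.6]) cylinder(h=2.8, r=8.6) → bbox [-12.7,-18.3,-8.6] .. [4.5,-1.1,-5.8]
B = cube([7.3, 3.9, 8.2]) → bbox [0,0,0] .. [7.3,3.9,8.2]
lo = A.lo+B.lo = [-12.7+0, -18.3+0, -8.6+0] = [-12.700,-18.300,-8.600]
hi = A.hi+B.hi = [4.5+7.3, -1.1+3.9, -5.8+8.2] = [11.800,2.800,2.400]
diag = √(24.5²+21.1²+11²) = √1166.46 = 34.153

min=[-12.700,-18.300,-8.600] max=[11.800,2.800,2.400] diag=34.153


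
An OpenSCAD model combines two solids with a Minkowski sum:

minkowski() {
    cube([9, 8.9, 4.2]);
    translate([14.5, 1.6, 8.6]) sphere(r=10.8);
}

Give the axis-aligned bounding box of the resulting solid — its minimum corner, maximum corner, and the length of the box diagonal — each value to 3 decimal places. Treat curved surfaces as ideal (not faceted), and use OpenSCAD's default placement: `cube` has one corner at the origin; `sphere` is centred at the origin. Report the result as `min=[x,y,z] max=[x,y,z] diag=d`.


A = translate([14.5, 1.6, 8.6]) sphere(r=10.8) → bbox [3.7,-9.2,-2.2] .. [25.3,12.4,19.4]
B = cube([9, 8.9, 4.2]) → bbox [0,0,0] .. [9,8.9,4.2]
lo = A.lo+B.lo = [3.7+0, -9.2+0, -2.2+0] = [3.700,-9.200,-2.200]
hi = A.hi+B.hi = [25.3+9, 12.4+8.9, 19.4+4.2] = [34.300,21.300,23.600]
diag = √(30.6²+30.5²+25.8²) = √2532.25 = 50.321

min=[3.700,-9.200,-2.200] max=[34.300,21.300,23.600] diag=50.321


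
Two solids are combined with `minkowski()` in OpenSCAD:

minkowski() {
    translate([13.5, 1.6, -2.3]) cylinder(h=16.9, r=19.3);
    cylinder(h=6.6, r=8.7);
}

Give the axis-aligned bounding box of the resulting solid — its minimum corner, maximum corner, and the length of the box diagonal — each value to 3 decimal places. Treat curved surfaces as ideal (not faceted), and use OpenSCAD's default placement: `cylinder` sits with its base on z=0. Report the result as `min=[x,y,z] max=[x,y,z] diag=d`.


A = translate([13.5, 1.6, -2.3]) cylinder(h=16.9, r=19.3) → bbox [-5.8,-17.7,-2.3] .. [32.8,20.9,14.6]
B = cylinder(h=6.6, r=8.7) → bbox [-8.7,-8.7,0] .. [8.7,8.7,6.6]
lo = A.lo+B.lo = [-5.8-8.7, -17.7-8.7, -2.3+0] = [-14.500,-26.400,-2.300]
hi = A.hi+B.hi = [32.8+8.7, 20.9+8.7, 14.6+6.6] = [41.500,29.600,21.200]
diag = √(56²+56²+23.5²) = √6824.25 = 82.609

min=[-14.500,-26.400,-2.300] max=[41.500,29.600,21.200] diag=82.609


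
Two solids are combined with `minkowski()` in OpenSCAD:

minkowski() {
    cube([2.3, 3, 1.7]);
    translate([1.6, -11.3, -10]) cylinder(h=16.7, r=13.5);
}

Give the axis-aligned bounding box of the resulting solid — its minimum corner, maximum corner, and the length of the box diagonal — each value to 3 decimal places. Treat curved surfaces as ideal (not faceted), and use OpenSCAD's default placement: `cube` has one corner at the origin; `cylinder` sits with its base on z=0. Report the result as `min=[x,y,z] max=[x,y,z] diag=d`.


min=[-11.900,-24.800,-10.000] max=[17.400,5.200,8.400] diag=45.794

A = translate([1.6, -11.3, -10]) cylinder(h=16.7, r=13.5) → bbox [-11.9,-24.8,-10] .. [15.1,2.2,6.7]
B = cube([2.3, 3, 1.7]) → bbox [0,0,0] .. [2.3,3,1.7]
lo = A.lo+B.lo = [-11.9+0, -24.8+0, -10+0] = [-11.900,-24.800,-10.000]
hi = A.hi+B.hi = [15.1+2.3, 2.2+3, 6.7+1.7] = [17.400,5.200,8.400]
diag = √(29.3²+30²+18.4²) = √2097.05 = 45.794


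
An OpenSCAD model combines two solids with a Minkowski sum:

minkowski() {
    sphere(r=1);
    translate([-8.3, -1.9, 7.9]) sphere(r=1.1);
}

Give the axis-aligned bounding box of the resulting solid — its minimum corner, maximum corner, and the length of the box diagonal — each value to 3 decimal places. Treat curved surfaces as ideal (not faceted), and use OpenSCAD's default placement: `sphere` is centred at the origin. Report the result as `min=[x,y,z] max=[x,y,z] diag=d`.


A = translate([-8.3, -1.9, 7.9]) sphere(r=1.1) → bbox [-9.4,-3,6.8] .. [-7.2,-0.8,9]
B = sphere(r=1) → bbox [-1,-1,-1] .. [1,1,1]
lo = A.lo+B.lo = [-9.4-1, -3-1, 6.8-1] = [-10.400,-4.000,5.800]
hi = A.hi+B.hi = [-7.2+1, -0.8+1, 9+1] = [-6.200,0.200,10.000]
diag = √(4.2²+4.2²+4.2²) = √52.92 = 7.275

min=[-10.400,-4.000,5.800] max=[-6.200,0.200,10.000] diag=7.275


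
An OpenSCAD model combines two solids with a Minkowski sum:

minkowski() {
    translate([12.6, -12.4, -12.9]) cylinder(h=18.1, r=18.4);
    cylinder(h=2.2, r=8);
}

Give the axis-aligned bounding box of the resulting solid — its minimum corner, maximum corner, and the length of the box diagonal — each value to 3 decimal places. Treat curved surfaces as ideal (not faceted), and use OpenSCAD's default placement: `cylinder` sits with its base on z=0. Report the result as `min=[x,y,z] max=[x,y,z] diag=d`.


min=[-13.800,-38.800,-12.900] max=[39.000,14.000,7.400] diag=77.381

A = translate([12.6, -12.4, -12.9]) cylinder(h=18.1, r=18.4) → bbox [-5.8,-30.8,-12.9] .. [31,6,5.2]
B = cylinder(h=2.2, r=8) → bbox [-8,-8,0] .. [8,8,2.2]
lo = A.lo+B.lo = [-5.8-8, -30.8-8, -12.9+0] = [-13.800,-38.800,-12.900]
hi = A.hi+B.hi = [31+8, 6+8, 5.2+2.2] = [39.000,14.000,7.400]
diag = √(52.8²+52.8²+20.3²) = √5987.77 = 77.381


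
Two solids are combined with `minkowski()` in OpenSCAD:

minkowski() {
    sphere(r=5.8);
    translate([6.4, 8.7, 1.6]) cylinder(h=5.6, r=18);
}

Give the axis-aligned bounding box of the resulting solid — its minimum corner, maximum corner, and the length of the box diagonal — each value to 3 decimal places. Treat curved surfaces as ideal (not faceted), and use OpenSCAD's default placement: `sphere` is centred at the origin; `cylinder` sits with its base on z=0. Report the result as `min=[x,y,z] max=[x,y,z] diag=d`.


min=[-17.400,-15.100,-4.200] max=[30.200,32.500,13.000] diag=69.479

A = translate([6.4, 8.7, 1.6]) cylinder(h=5.6, r=18) → bbox [-11.6,-9.3,1.6] .. [24.4,26.7,7.2]
B = sphere(r=5.8) → bbox [-5.8,-5.8,-5.8] .. [5.8,5.8,5.8]
lo = A.lo+B.lo = [-11.6-5.8, -9.3-5.8, 1.6-5.8] = [-17.400,-15.100,-4.200]
hi = A.hi+B.hi = [24.4+5.8, 26.7+5.8, 7.2+5.8] = [30.200,32.500,13.000]
diag = √(47.6²+47.6²+17.2²) = √4827.36 = 69.479


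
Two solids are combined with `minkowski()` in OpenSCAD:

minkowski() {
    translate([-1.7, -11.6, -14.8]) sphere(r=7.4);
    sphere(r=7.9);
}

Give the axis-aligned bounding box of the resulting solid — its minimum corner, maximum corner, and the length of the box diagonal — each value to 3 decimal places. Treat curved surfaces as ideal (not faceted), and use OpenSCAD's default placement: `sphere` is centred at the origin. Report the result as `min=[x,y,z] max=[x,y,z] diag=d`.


A = translate([-1.7, -11.6, -14.8]) sphere(r=7.4) → bbox [-9.1,-19,-22.2] .. [5.7,-4.2,-7.4]
B = sphere(r=7.9) → bbox [-7.9,-7.9,-7.9] .. [7.9,7.9,7.9]
lo = A.lo+B.lo = [-9.1-7.9, -19-7.9, -22.2-7.9] = [-17.000,-26.900,-30.100]
hi = A.hi+B.hi = [5.7+7.9, -4.2+7.9, -7.4+7.9] = [13.600,3.700,0.500]
diag = √(30.6²+30.6²+30.6²) = √2809.08 = 53.001

min=[-17.000,-26.900,-30.100] max=[13.600,3.700,0.500] diag=53.001


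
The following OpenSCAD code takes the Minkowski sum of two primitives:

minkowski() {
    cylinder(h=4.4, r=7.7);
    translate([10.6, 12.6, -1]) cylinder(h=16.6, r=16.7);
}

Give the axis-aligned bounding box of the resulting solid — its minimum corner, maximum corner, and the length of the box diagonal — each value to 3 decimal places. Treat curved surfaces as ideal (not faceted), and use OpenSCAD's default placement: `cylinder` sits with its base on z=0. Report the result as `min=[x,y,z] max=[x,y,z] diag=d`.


min=[-13.800,-11.800,-1.000] max=[35.000,37.000,20.000] diag=72.138

A = translate([10.6, 12.6, -1]) cylinder(h=16.6, r=16.7) → bbox [-6.1,-4.1,-1] .. [27.3,29.3,15.6]
B = cylinder(h=4.4, r=7.7) → bbox [-7.7,-7.7,0] .. [7.7,7.7,4.4]
lo = A.lo+B.lo = [-6.1-7.7, -4.1-7.7, -1+0] = [-13.800,-11.800,-1.000]
hi = A.hi+B.hi = [27.3+7.7, 29.3+7.7, 15.6+4.4] = [35.000,37.000,20.000]
diag = √(48.8²+48.8²+21²) = √5203.88 = 72.138


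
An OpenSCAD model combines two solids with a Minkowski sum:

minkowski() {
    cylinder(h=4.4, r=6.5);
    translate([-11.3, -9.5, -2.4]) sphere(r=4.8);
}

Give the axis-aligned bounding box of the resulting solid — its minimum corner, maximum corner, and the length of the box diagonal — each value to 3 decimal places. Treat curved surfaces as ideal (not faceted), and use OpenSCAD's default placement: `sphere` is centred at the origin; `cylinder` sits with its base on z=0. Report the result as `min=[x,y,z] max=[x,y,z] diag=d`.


min=[-22.600,-20.800,-7.200] max=[0.000,1.800,6.800] diag=34.893

A = translate([-11.3, -9.5, -2.4]) sphere(r=4.8) → bbox [-16.1,-14.3,-7.2] .. [-6.5,-4.7,2.4]
B = cylinder(h=4.4, r=6.5) → bbox [-6.5,-6.5,0] .. [6.5,6.5,4.4]
lo = A.lo+B.lo = [-16.1-6.5, -14.3-6.5, -7.2+0] = [-22.600,-20.800,-7.200]
hi = A.hi+B.hi = [-6.5+6.5, -4.7+6.5, 2.4+4.4] = [0.000,1.800,6.800]
diag = √(22.6²+22.6²+14²) = √1217.52 = 34.893


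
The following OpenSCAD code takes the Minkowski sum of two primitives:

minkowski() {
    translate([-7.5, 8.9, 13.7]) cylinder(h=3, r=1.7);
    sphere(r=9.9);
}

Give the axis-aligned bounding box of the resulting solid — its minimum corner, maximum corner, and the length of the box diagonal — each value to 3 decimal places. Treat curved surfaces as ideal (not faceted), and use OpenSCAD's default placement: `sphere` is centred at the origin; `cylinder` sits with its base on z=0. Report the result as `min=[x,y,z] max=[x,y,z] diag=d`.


min=[-19.100,-2.700,3.800] max=[4.100,20.500,26.600] diag=39.954

A = translate([-7.5, 8.9, 13.7]) cylinder(h=3, r=1.7) → bbox [-9.2,7.2,13.7] .. [-5.8,10.6,16.7]
B = sphere(r=9.9) → bbox [-9.9,-9.9,-9.9] .. [9.9,9.9,9.9]
lo = A.lo+B.lo = [-9.2-9.9, 7.2-9.9, 13.7-9.9] = [-19.100,-2.700,3.800]
hi = A.hi+B.hi = [-5.8+9.9, 10.6+9.9, 16.7+9.9] = [4.100,20.500,26.600]
diag = √(23.2²+23.2²+22.8²) = √1596.32 = 39.954


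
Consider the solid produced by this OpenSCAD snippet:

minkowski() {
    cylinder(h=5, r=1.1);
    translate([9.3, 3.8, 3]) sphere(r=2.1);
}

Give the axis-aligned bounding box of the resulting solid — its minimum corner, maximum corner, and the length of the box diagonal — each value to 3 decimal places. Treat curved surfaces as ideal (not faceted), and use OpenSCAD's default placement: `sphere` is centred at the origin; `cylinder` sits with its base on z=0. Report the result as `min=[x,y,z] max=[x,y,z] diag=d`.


min=[6.100,0.600,0.900] max=[12.500,7.000,10.100] diag=12.906

A = translate([9.3, 3.8, 3]) sphere(r=2.1) → bbox [7.2,1.7,0.9] .. [11.4,5.9,5.1]
B = cylinder(h=5, r=1.1) → bbox [-1.1,-1.1,0] .. [1.1,1.1,5]
lo = A.lo+B.lo = [7.2-1.1, 1.7-1.1, 0.9+0] = [6.100,0.600,0.900]
hi = A.hi+B.hi = [11.4+1.1, 5.9+1.1, 5.1+5] = [12.500,7.000,10.100]
diag = √(6.4²+6.4²+9.2²) = √166.56 = 12.906


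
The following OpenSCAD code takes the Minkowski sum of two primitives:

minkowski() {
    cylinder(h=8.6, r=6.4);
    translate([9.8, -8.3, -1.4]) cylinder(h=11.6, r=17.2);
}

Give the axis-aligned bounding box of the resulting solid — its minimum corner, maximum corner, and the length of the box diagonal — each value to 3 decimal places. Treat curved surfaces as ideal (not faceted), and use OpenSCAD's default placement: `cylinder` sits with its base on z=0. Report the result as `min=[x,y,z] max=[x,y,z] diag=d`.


min=[-13.800,-31.900,-1.400] max=[33.400,15.300,18.800] diag=69.740

A = translate([9.8, -8.3, -1.4]) cylinder(h=11.6, r=17.2) → bbox [-7.4,-25.5,-1.4] .. [27,8.9,10.2]
B = cylinder(h=8.6, r=6.4) → bbox [-6.4,-6.4,0] .. [6.4,6.4,8.6]
lo = A.lo+B.lo = [-7.4-6.4, -25.5-6.4, -1.4+0] = [-13.800,-31.900,-1.400]
hi = A.hi+B.hi = [27+6.4, 8.9+6.4, 10.2+8.6] = [33.400,15.300,18.800]
diag = √(47.2²+47.2²+20.2²) = √4863.72 = 69.740


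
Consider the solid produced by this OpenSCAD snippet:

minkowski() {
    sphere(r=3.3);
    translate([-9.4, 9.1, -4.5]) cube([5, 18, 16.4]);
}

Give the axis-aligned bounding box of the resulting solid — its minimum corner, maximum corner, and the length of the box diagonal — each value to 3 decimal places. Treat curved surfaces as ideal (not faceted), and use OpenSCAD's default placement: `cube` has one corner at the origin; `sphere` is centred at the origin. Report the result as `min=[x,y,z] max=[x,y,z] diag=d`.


A = translate([-9.4, 9.1, -4.5]) cube([5, 18, 16.4]) → bbox [-9.4,9.1,-4.5] .. [-4.4,27.1,11.9]
B = sphere(r=3.3) → bbox [-3.3,-3.3,-3.3] .. [3.3,3.3,3.3]
lo = A.lo+B.lo = [-9.4-3.3, 9.1-3.3, -4.5-3.3] = [-12.700,5.800,-7.800]
hi = A.hi+B.hi = [-4.4+3.3, 27.1+3.3, 11.9+3.3] = [-1.100,30.400,15.200]
diag = √(11.6²+24.6²+23²) = √1268.72 = 35.619

min=[-12.700,5.800,-7.800] max=[-1.100,30.400,15.200] diag=35.619


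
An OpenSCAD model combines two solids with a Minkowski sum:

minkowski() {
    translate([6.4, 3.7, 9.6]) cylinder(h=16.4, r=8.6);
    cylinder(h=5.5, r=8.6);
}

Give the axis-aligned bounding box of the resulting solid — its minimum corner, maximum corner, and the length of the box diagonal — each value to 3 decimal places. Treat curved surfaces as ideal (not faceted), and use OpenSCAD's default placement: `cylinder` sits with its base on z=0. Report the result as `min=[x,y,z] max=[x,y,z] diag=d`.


min=[-10.800,-13.500,9.600] max=[23.600,20.900,31.500] diag=53.351

A = translate([6.4, 3.7, 9.6]) cylinder(h=16.4, r=8.6) → bbox [-2.2,-4.9,9.6] .. [15,12.3,26]
B = cylinder(h=5.5, r=8.6) → bbox [-8.6,-8.6,0] .. [8.6,8.6,5.5]
lo = A.lo+B.lo = [-2.2-8.6, -4.9-8.6, 9.6+0] = [-10.800,-13.500,9.600]
hi = A.hi+B.hi = [15+8.6, 12.3+8.6, 26+5.5] = [23.600,20.900,31.500]
diag = √(34.4²+34.4²+21.9²) = √2846.33 = 53.351


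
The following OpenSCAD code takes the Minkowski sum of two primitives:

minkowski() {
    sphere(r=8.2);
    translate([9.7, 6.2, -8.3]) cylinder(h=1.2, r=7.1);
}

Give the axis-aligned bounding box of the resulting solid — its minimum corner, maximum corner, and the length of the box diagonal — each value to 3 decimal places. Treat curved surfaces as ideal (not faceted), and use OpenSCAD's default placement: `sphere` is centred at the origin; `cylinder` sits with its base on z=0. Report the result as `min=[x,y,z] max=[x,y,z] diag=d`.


A = translate([9.7, 6.2, -8.3]) cylinder(h=1.2, r=7.1) → bbox [2.6,-0.9,-8.3] .. [16.8,13.3,-7.1]
B = sphere(r=8.2) → bbox [-8.2,-8.2,-8.2] .. [8.2,8.2,8.2]
lo = A.lo+B.lo = [2.6-8.2, -0.9-8.2, -8.3-8.2] = [-5.600,-9.100,-16.500]
hi = A.hi+B.hi = [16.8+8.2, 13.3+8.2, -7.1+8.2] = [25.000,21.500,1.100]
diag = √(30.6²+30.6²+17.6²) = √2182.48 = 46.717

min=[-5.600,-9.100,-16.500] max=[25.000,21.500,1.100] diag=46.717


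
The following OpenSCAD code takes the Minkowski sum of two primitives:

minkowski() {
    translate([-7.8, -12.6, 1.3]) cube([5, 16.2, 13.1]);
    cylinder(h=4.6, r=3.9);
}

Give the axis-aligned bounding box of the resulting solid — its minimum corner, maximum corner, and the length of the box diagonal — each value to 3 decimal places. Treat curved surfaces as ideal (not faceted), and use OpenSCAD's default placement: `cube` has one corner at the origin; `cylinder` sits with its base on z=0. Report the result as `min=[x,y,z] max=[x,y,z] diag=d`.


min=[-11.700,-16.500,1.300] max=[1.100,7.500,19.000] diag=32.452

A = translate([-7.8, -12.6, 1.3]) cube([5, 16.2, 13.1]) → bbox [-7.8,-12.6,1.3] .. [-2.8,3.6,14.4]
B = cylinder(h=4.6, r=3.9) → bbox [-3.9,-3.9,0] .. [3.9,3.9,4.6]
lo = A.lo+B.lo = [-7.8-3.9, -12.6-3.9, 1.3+0] = [-11.700,-16.500,1.300]
hi = A.hi+B.hi = [-2.8+3.9, 3.6+3.9, 14.4+4.6] = [1.100,7.500,19.000]
diag = √(12.8²+24²+17.7²) = √1053.13 = 32.452


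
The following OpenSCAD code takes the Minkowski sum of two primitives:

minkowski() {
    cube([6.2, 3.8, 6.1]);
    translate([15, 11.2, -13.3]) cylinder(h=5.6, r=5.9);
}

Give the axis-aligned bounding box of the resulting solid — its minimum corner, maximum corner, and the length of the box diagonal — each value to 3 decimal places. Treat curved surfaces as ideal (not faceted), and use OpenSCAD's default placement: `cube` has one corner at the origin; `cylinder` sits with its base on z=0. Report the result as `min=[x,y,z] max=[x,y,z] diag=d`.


min=[9.100,5.300,-13.300] max=[27.100,20.900,-1.600] diag=26.538

A = translate([15, 11.2, -13.3]) cylinder(h=5.6, r=5.9) → bbox [9.1,5.3,-13.3] .. [20.9,17.1,-7.7]
B = cube([6.2, 3.8, 6.1]) → bbox [0,0,0] .. [6.2,3.8,6.1]
lo = A.lo+B.lo = [9.1+0, 5.3+0, -13.3+0] = [9.100,5.300,-13.300]
hi = A.hi+B.hi = [20.9+6.2, 17.1+3.8, -7.7+6.1] = [27.100,20.900,-1.600]
diag = √(18²+15.6²+11.7²) = √704.25 = 26.538


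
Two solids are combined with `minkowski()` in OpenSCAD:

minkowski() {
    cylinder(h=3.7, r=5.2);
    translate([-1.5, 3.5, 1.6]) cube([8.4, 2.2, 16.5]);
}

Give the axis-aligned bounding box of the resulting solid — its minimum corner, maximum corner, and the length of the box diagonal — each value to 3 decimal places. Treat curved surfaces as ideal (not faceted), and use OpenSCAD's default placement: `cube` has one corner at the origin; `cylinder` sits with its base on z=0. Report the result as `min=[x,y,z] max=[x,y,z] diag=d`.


A = translate([-1.5, 3.5, 1.6]) cube([8.4, 2.2, 16.5]) → bbox [-1.5,3.5,1.6] .. [6.9,5.7,18.1]
B = cylinder(h=3.7, r=5.2) → bbox [-5.2,-5.2,0] .. [5.2,5.2,3.7]
lo = A.lo+B.lo = [-1.5-5.2, 3.5-5.2, 1.6+0] = [-6.700,-1.700,1.600]
hi = A.hi+B.hi = [6.9+5.2, 5.7+5.2, 18.1+3.7] = [12.100,10.900,21.800]
diag = √(18.8²+12.6²+20.2²) = √920.24 = 30.335

min=[-6.700,-1.700,1.600] max=[12.100,10.900,21.800] diag=30.335


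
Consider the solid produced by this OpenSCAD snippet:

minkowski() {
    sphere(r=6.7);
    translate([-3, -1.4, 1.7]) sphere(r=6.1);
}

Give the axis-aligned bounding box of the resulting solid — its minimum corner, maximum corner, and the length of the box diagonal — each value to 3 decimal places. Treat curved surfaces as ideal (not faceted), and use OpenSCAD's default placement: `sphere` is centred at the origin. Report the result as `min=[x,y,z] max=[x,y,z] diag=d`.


A = translate([-3, -1.4, 1.7]) sphere(r=6.1) → bbox [-9.1,-7.5,-4.4] .. [3.1,4.7,7.8]
B = sphere(r=6.7) → bbox [-6.7,-6.7,-6.7] .. [6.7,6.7,6.7]
lo = A.lo+B.lo = [-9.1-6.7, -7.5-6.7, -4.4-6.7] = [-15.800,-14.200,-11.100]
hi = A.hi+B.hi = [3.1+6.7, 4.7+6.7, 7.8+6.7] = [9.800,11.400,14.500]
diag = √(25.6²+25.6²+25.6²) = √1966.08 = 44.341

min=[-15.800,-14.200,-11.100] max=[9.800,11.400,14.500] diag=44.341


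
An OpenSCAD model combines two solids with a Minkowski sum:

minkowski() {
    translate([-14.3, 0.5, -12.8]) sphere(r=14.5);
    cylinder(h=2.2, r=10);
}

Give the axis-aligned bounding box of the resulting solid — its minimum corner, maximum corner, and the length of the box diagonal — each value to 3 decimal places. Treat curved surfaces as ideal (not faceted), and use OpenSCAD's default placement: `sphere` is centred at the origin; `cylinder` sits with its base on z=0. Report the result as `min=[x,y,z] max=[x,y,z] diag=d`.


min=[-38.800,-24.000,-27.300] max=[10.200,25.000,3.900] diag=75.996

A = translate([-14.3, 0.5, -12.8]) sphere(r=14.5) → bbox [-28.8,-14,-27.3] .. [0.2,15,1.7]
B = cylinder(h=2.2, r=10) → bbox [-10,-10,0] .. [10,10,2.2]
lo = A.lo+B.lo = [-28.8-10, -14-10, -27.3+0] = [-38.800,-24.000,-27.300]
hi = A.hi+B.hi = [0.2+10, 15+10, 1.7+2.2] = [10.200,25.000,3.900]
diag = √(49²+49²+31.2²) = √5775.44 = 75.996


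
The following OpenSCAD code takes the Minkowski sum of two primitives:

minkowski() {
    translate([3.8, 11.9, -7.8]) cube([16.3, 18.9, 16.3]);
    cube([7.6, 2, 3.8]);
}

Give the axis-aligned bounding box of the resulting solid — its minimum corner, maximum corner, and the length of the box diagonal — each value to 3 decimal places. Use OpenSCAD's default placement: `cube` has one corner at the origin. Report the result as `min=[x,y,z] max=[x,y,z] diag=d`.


min=[3.800,11.900,-7.800] max=[27.700,32.800,12.300] diag=37.577

A = translate([3.8, 11.9, -7.8]) cube([16.3, 18.9, 16.3]) → bbox [3.8,11.9,-7.8] .. [20.1,30.8,8.5]
B = cube([7.6, 2, 3.8]) → bbox [0,0,0] .. [7.6,2,3.8]
lo = A.lo+B.lo = [3.8+0, 11.9+0, -7.8+0] = [3.800,11.900,-7.800]
hi = A.hi+B.hi = [20.1+7.6, 30.8+2, 8.5+3.8] = [27.700,32.800,12.300]
diag = √(23.9²+20.9²+20.1²) = √1412.03 = 37.577


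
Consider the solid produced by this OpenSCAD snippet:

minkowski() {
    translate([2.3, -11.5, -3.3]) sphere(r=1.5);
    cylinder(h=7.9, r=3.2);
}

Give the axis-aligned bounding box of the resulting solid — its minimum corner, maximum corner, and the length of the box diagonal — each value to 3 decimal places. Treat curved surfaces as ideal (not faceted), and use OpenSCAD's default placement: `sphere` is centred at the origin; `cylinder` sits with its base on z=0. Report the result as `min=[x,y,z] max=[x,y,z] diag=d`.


min=[-2.400,-16.200,-4.800] max=[7.000,-6.800,6.100] diag=17.191

A = translate([2.3, -11.5, -3.3]) sphere(r=1.5) → bbox [0.8,-13,-4.8] .. [3.8,-10,-1.8]
B = cylinder(h=7.9, r=3.2) → bbox [-3.2,-3.2,0] .. [3.2,3.2,7.9]
lo = A.lo+B.lo = [0.8-3.2, -13-3.2, -4.8+0] = [-2.400,-16.200,-4.800]
hi = A.hi+B.hi = [3.8+3.2, -10+3.2, -1.8+7.9] = [7.000,-6.800,6.100]
diag = √(9.4²+9.4²+10.9²) = √295.53 = 17.191


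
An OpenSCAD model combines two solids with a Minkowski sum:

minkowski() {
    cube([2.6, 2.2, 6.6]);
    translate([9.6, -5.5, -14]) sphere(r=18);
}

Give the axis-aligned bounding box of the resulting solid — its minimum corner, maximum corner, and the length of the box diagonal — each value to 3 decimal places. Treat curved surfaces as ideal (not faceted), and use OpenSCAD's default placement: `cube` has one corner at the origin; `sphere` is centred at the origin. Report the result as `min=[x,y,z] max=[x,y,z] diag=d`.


A = translate([9.6, -5.5, -14]) sphere(r=18) → bbox [-8.4,-23.5,-32] .. [27.6,12.5,4]
B = cube([2.6, 2.2, 6.6]) → bbox [0,0,0] .. [2.6,2.2,6.6]
lo = A.lo+B.lo = [-8.4+0, -23.5+0, -32+0] = [-8.400,-23.500,-32.000]
hi = A.hi+B.hi = [27.6+2.6, 12.5+2.2, 4+6.6] = [30.200,14.700,10.600]
diag = √(38.6²+38.2²+42.6²) = √4763.96 = 69.021

min=[-8.400,-23.500,-32.000] max=[30.200,14.700,10.600] diag=69.021


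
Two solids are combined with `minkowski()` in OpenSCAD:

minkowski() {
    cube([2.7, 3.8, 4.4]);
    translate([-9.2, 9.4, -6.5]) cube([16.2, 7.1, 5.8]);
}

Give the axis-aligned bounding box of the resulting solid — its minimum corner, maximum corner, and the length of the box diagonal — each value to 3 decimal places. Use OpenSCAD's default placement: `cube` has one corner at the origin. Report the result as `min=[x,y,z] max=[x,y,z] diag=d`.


min=[-9.200,9.400,-6.500] max=[9.700,20.300,3.700] diag=24.084

A = translate([-9.2, 9.4, -6.5]) cube([16.2, 7.1, 5.8]) → bbox [-9.2,9.4,-6.5] .. [7,16.5,-0.7]
B = cube([2.7, 3.8, 4.4]) → bbox [0,0,0] .. [2.7,3.8,4.4]
lo = A.lo+B.lo = [-9.2+0, 9.4+0, -6.5+0] = [-9.200,9.400,-6.500]
hi = A.hi+B.hi = [7+2.7, 16.5+3.8, -0.7+4.4] = [9.700,20.300,3.700]
diag = √(18.9²+10.9²+10.2²) = √580.06 = 24.084


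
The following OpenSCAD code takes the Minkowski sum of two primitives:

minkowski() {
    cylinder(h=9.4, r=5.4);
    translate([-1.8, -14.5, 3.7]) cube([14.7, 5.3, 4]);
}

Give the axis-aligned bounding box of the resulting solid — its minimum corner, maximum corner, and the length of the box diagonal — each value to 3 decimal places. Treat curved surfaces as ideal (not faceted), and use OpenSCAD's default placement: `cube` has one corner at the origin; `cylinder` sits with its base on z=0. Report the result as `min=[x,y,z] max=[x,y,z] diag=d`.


A = translate([-1.8, -14.5, 3.7]) cube([14.7, 5.3, 4]) → bbox [-1.8,-14.5,3.7] .. [12.9,-9.2,7.7]
B = cylinder(h=9.4, r=5.4) → bbox [-5.4,-5.4,0] .. [5.4,5.4,9.4]
lo = A.lo+B.lo = [-1.8-5.4, -14.5-5.4, 3.7+0] = [-7.200,-19.900,3.700]
hi = A.hi+B.hi = [12.9+5.4, -9.2+5.4, 7.7+9.4] = [18.300,-3.800,17.100]
diag = √(25.5²+16.1²+13.4²) = √1089.02 = 33.000

min=[-7.200,-19.900,3.700] max=[18.300,-3.800,17.100] diag=33.000


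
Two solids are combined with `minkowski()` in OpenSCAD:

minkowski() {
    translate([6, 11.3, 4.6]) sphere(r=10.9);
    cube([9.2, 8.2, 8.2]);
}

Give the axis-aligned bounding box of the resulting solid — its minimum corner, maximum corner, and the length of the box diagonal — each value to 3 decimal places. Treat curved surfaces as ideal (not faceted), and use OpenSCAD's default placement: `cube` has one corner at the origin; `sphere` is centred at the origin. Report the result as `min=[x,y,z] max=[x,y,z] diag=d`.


A = translate([6, 11.3, 4.6]) sphere(r=10.9) → bbox [-4.9,0.4,-6.3] .. [16.9,22.2,15.5]
B = cube([9.2, 8.2, 8.2]) → bbox [0,0,0] .. [9.2,8.2,8.2]
lo = A.lo+B.lo = [-4.9+0, 0.4+0, -6.3+0] = [-4.900,0.400,-6.300]
hi = A.hi+B.hi = [16.9+9.2, 22.2+8.2, 15.5+8.2] = [26.100,30.400,23.700]
diag = √(31²+30²+30²) = √2761 = 52.545

min=[-4.900,0.400,-6.300] max=[26.100,30.400,23.700] diag=52.545


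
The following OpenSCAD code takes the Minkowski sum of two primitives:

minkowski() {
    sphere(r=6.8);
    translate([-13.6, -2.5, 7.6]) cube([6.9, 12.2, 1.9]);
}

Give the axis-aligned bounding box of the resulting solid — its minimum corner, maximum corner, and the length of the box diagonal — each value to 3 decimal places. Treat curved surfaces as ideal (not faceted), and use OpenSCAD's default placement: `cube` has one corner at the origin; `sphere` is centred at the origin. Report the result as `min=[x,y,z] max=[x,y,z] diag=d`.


min=[-20.400,-9.300,0.800] max=[0.100,16.500,16.300] diag=36.416

A = translate([-13.6, -2.5, 7.6]) cube([6.9, 12.2, 1.9]) → bbox [-13.6,-2.5,7.6] .. [-6.7,9.7,9.5]
B = sphere(r=6.8) → bbox [-6.8,-6.8,-6.8] .. [6.8,6.8,6.8]
lo = A.lo+B.lo = [-13.6-6.8, -2.5-6.8, 7.6-6.8] = [-20.400,-9.300,0.800]
hi = A.hi+B.hi = [-6.7+6.8, 9.7+6.8, 9.5+6.8] = [0.100,16.500,16.300]
diag = √(20.5²+25.8²+15.5²) = √1326.14 = 36.416


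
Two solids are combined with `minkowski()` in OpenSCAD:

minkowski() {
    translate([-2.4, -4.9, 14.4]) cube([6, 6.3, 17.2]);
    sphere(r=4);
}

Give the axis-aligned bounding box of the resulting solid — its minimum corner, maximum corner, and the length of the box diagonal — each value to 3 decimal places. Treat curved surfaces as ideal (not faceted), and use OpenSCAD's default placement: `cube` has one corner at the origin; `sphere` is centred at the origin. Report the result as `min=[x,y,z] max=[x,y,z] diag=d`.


A = translate([-2.4, -4.9, 14.4]) cube([6, 6.3, 17.2]) → bbox [-2.4,-4.9,14.4] .. [3.6,1.4,31.6]
B = sphere(r=4) → bbox [-4,-4,-4] .. [4,4,4]
lo = A.lo+B.lo = [-2.4-4, -4.9-4, 14.4-4] = [-6.400,-8.900,10.400]
hi = A.hi+B.hi = [3.6+4, 1.4+4, 31.6+4] = [7.600,5.400,35.600]
diag = √(14²+14.3²+25.2²) = √1035.53 = 32.180

min=[-6.400,-8.900,10.400] max=[7.600,5.400,35.600] diag=32.180
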